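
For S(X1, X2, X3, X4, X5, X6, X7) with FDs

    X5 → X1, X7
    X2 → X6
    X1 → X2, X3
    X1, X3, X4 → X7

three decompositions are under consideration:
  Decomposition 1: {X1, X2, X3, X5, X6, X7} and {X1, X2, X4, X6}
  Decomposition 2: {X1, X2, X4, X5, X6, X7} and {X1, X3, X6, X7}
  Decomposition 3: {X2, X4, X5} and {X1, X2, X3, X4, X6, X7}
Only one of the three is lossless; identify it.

Decomposition 2

Decomposition 1: common = {X1, X2, X6}, closure = {X1, X2, X3, X6} → lossy.
Decomposition 2: common = {X1, X6, X7}, closure = {X1, X2, X3, X6, X7} → lossless.
Decomposition 3: common = {X2, X4}, closure = {X2, X4, X6} → lossy.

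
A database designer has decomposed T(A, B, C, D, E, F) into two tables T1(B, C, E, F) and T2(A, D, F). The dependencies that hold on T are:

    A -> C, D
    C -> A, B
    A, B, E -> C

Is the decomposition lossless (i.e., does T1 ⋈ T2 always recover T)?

No

Common attributes: T1 ∩ T2 = {F}.
No dependency enlarges {F}, so (F)⁺ = {F}.
The closure contains neither all of T1 = {B, C, E, F} nor all of T2 = {A, D, F}, so the common attributes are not a superkey of either fragment. The join is lossy.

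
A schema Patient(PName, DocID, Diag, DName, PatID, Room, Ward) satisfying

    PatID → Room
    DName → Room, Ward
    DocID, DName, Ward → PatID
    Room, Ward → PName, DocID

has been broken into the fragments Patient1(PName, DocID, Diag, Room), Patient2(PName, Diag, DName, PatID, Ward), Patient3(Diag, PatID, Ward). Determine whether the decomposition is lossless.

Chase test. Columns are PName, DocID, Diag, DName, PatID, Room, Ward; row i has aⱼ where attribute j ∈ Patienti, else bᵢⱼ.
Initial tableau (one row per fragment):
  row 1: a1 a2 a3 b14 b15 a6 b17
  row 2: a1 b22 a3 a4 a5 b26 a7
  row 3: b31 b32 a3 b34 a5 b36 a7
Rows 2 and 3 agree on PatID; apply PatID→Room and equate their Room entries.
Rows 2 and 3 agree on Room, Ward; apply Room, Ward→PName, DocID and equate their PName, DocID entries.
No row becomes fully distinguished — the join is lossy.

No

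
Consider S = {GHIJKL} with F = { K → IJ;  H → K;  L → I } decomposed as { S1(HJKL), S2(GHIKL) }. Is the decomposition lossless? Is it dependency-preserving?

lossless and dependency-preserving

Lossless test: (HKL)⁺ = {HIJKL}, which contains all of one fragment — lossless.
Dependency preservation: K → IJ is not contained in any single fragment, but the restricted closure of its left-hand side across the fragments still reaches the right-hand side; the remaining FDs each lie inside some fragment. All dependencies are preserved.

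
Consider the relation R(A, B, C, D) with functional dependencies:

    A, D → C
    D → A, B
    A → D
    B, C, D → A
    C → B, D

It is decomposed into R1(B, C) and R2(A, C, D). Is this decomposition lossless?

Yes

Common attributes: R1 ∩ R2 = {C}.
Closure of {C}: C → B, D applies, adding B, D; D → A, B applies, adding A. So (C)⁺ = {A, B, C, D}.
This closure contains every attribute of R1, so R1 ∩ R2 → R1. The join is lossless.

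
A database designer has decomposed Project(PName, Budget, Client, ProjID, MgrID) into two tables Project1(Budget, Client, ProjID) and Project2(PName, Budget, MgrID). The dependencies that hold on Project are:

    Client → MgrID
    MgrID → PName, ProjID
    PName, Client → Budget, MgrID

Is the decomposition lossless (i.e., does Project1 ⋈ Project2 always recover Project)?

No

Common attributes: Project1 ∩ Project2 = {Budget}.
No dependency enlarges {Budget}, so (Budget)⁺ = {Budget}.
The closure contains neither all of Project1 = {Budget, Client, ProjID} nor all of Project2 = {PName, Budget, MgrID}, so the common attributes are not a superkey of either fragment. The join is lossy.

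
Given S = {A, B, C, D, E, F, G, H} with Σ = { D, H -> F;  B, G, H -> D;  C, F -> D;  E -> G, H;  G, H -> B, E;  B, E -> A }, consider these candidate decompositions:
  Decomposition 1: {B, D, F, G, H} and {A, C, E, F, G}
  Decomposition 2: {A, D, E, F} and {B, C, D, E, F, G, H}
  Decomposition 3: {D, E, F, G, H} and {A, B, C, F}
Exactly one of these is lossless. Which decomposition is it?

Decomposition 1: common = {F, G}, closure = {F, G} → lossy.
Decomposition 2: common = {D, E, F}, closure = {A, B, D, E, F, G, H} → lossless.
Decomposition 3: common = {F}, closure = {F} → lossy.

Decomposition 2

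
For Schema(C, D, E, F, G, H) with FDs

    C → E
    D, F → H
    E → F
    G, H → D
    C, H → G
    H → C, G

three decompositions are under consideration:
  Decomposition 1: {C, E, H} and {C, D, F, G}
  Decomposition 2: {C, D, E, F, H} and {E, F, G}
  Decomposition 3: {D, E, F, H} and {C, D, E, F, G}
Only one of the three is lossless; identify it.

Decomposition 1: common = {C}, closure = {C, E, F} → lossy.
Decomposition 2: common = {E, F}, closure = {E, F} → lossy.
Decomposition 3: common = {D, E, F}, closure = {C, D, E, F, G, H} → lossless.

Decomposition 3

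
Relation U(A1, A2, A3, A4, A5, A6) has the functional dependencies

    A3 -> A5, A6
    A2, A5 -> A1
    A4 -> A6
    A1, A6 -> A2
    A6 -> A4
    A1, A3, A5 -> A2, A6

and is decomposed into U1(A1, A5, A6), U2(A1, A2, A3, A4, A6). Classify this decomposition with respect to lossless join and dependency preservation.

lossy and not dependency-preserving

Lossless test: (A1, A6)⁺ = {A1, A2, A4, A6}, which is a superkey of neither fragment — lossy.
Dependency preservation: the restricted closure of {A3} across the fragments never reaches {A5, A6}, so A3 → A5, A6 cannot be enforced without a join — not preserved.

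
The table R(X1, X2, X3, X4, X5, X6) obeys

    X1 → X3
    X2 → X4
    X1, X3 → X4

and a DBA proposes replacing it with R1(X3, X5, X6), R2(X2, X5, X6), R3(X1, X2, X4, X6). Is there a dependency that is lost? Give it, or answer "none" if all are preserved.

X1 → X3

Check X1 → X3: no single fragment contains all of {X1, X3}, and the restricted closure of {X1} across the fragments never reaches {X3}.
X2 → X4 is preserved.
X1, X3 → X4 is preserved.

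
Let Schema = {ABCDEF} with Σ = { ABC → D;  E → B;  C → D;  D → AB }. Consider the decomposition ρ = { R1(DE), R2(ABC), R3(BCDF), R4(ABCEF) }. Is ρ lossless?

Chase test. Columns are ABCDEF; row i has aⱼ where attribute j ∈ Ri, else bᵢⱼ.
Initial tableau (one row per fragment):
  row 1: b11 b12 b13 a4 a5 b16
  row 2: a1 a2 a3 b24 b25 b26
  row 3: b31 a2 a3 a4 b35 a6
  row 4: a1 a2 a3 b44 a5 a6
Rows 2 and 4 agree on ABC; apply ABC→D and equate their D entries.
Rows 1 and 4 agree on E; apply E→B and equate their B entries.
Rows 2 and 3 agree on C; apply C→D and equate their D entries.
Rows 1 and 2 agree on D; apply D→AB and equate their AB entries.
Rows 1 and 3 agree on D; apply D→AB and equate their AB entries.
Row 4 is now all distinguished symbols — the join is lossless.

Yes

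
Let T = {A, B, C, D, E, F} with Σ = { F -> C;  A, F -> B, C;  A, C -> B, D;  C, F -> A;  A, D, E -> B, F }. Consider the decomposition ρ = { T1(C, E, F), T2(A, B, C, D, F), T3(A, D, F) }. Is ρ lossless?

Yes

Chase test. Columns are A, B, C, D, E, F; row i has aⱼ where attribute j ∈ Ti, else bᵢⱼ.
Initial tableau (one row per fragment):
  row 1: b11 b12 a3 b14 a5 a6
  row 2: a1 a2 a3 a4 b25 a6
  row 3: a1 b32 b33 a4 b35 a6
Rows 1 and 3 agree on F; apply F→C and equate their C entries.
Rows 2 and 3 agree on A, F; apply A, F→B, C and equate their B, C entries.
Rows 1 and 2 agree on C, F; apply C, F→A and equate their A entries.
Rows 1 and 2 agree on A, F; apply A, F→B, C and equate their B, C entries.
Rows 1 and 2 agree on A, C; apply A, C→B, D and equate their B, D entries.
Row 1 is now all distinguished symbols — the join is lossless.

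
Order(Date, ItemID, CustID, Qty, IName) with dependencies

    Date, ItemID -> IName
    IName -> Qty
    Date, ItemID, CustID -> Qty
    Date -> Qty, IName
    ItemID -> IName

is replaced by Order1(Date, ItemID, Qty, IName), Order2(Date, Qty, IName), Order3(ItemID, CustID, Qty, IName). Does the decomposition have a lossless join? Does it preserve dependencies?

Lossless test (chase): applying each FD to every pair of rows produces no changes in the tableau, so no row becomes fully distinguished — the join is lossy.
Dependency preservation: Date, ItemID, CustID → Qty is not contained in any single fragment, but the restricted closure of its left-hand side across the fragments still reaches the right-hand side; the remaining FDs each lie inside some fragment. All dependencies are preserved.

lossy but dependency-preserving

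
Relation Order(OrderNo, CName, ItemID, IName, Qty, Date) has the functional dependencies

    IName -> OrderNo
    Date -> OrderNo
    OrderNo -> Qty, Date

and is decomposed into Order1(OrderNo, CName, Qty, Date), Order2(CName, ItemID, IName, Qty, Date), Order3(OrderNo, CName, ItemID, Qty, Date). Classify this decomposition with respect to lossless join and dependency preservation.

lossless and dependency-preserving

Lossless test (chase): Rows 1 and 2 agree on Date; apply Date→OrderNo and equate their OrderNo entries. Row 2 is now all distinguished symbols — the join is lossless.
Dependency preservation: IName → OrderNo is not contained in any single fragment, but the restricted closure of its left-hand side across the fragments still reaches the right-hand side; the remaining FDs each lie inside some fragment. All dependencies are preserved.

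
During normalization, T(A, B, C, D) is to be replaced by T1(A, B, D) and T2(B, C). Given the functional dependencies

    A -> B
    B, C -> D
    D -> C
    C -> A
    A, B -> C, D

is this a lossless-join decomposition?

No

Common attributes: T1 ∩ T2 = {B}.
No dependency enlarges {B}, so (B)⁺ = {B}.
The closure contains neither all of T1 = {A, B, D} nor all of T2 = {B, C}, so the common attributes are not a superkey of either fragment. The join is lossy.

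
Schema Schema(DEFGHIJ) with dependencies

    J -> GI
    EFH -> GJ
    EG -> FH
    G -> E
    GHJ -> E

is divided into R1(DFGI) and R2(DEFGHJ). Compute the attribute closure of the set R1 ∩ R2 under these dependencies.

R1 ∩ R2 = {DFG}.
G → E applies, adding E
EG → FH applies, adding H
EFH → GJ applies, adding J
J → GI applies, adding I
Closure: {DEFGHIJ}.

DEFGHIJ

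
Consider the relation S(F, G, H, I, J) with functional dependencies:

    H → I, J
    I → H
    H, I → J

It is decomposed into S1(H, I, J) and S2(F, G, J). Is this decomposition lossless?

No

Common attributes: S1 ∩ S2 = {J}.
No dependency enlarges {J}, so (J)⁺ = {J}.
The closure contains neither all of S1 = {H, I, J} nor all of S2 = {F, G, J}, so the common attributes are not a superkey of either fragment. The join is lossy.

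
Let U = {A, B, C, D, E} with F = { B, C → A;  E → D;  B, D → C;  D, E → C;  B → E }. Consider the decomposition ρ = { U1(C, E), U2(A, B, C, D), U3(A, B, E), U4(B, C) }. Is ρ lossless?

Chase test. Columns are A, B, C, D, E; row i has aⱼ where attribute j ∈ Ui, else bᵢⱼ.
Initial tableau (one row per fragment):
  row 1: b11 b12 a3 b14 a5
  row 2: a1 a2 a3 a4 b25
  row 3: a1 a2 b33 b34 a5
  row 4: b41 a2 a3 b44 b45
Rows 2 and 4 agree on B, C; apply B, C→A and equate their A entries.
Rows 1 and 3 agree on E; apply E→D and equate their D entries.
Rows 1 and 3 agree on D, E; apply D, E→C and equate their C entries.
Rows 2 and 3 agree on B; apply B→E and equate their E entries.
Rows 2 and 4 agree on B; apply B→E and equate their E entries.
Rows 1 and 2 agree on E; apply E→D and equate their D entries.
Rows 1 and 4 agree on E; apply E→D and equate their D entries.
Row 2 is now all distinguished symbols — the join is lossless.

Yes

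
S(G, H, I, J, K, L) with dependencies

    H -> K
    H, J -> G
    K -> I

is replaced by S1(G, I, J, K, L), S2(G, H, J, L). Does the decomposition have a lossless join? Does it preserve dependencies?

Lossless test: (G, J, L)⁺ = {G, J, L}, which is a superkey of neither fragment — lossy.
Dependency preservation: the restricted closure of {H} across the fragments never reaches {K}, so H → K cannot be enforced without a join — not preserved.

lossy and not dependency-preserving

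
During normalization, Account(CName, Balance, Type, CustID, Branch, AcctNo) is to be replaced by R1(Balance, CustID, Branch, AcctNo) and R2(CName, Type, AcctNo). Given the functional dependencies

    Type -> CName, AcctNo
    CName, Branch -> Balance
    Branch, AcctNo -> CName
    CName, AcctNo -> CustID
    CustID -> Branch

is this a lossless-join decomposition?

Common attributes: R1 ∩ R2 = {AcctNo}.
No dependency enlarges {AcctNo}, so (AcctNo)⁺ = {AcctNo}.
The closure contains neither all of R1 = {Balance, CustID, Branch, AcctNo} nor all of R2 = {CName, Type, AcctNo}, so the common attributes are not a superkey of either fragment. The join is lossy.

No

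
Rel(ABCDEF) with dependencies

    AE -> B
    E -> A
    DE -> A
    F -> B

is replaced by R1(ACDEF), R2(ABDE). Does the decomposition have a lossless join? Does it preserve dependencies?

lossless but not dependency-preserving

Lossless test: (ADE)⁺ = {ABDE}, which contains all of one fragment — lossless.
Dependency preservation: the restricted closure of {F} across the fragments never reaches {B}, so F → B cannot be enforced without a join — not preserved.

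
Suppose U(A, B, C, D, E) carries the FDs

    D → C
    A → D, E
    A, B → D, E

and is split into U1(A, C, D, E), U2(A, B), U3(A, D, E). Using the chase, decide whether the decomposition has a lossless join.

Chase test. Columns are A, B, C, D, E; row i has aⱼ where attribute j ∈ Ui, else bᵢⱼ.
Initial tableau (one row per fragment):
  row 1: a1 b12 a3 a4 a5
  row 2: a1 a2 b23 b24 b25
  row 3: a1 b32 b33 a4 a5
Rows 1 and 3 agree on D; apply D→C and equate their C entries.
Rows 1 and 2 agree on A; apply A→D, E and equate their D, E entries.
Rows 1 and 2 agree on D; apply D→C and equate their C entries.
Row 2 is now all distinguished symbols — the join is lossless.

Yes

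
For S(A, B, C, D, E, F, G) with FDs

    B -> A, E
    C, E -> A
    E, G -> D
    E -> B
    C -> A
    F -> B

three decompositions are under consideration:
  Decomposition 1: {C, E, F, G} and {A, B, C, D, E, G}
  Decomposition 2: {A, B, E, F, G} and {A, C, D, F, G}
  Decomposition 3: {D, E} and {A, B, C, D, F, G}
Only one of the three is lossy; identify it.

Decomposition 1: common = {C, E, G}, closure = {A, B, C, D, E, G} → lossless.
Decomposition 2: common = {A, F, G}, closure = {A, B, D, E, F, G} → lossless.
Decomposition 3: common = {D}, closure = {D} → lossy.

Decomposition 3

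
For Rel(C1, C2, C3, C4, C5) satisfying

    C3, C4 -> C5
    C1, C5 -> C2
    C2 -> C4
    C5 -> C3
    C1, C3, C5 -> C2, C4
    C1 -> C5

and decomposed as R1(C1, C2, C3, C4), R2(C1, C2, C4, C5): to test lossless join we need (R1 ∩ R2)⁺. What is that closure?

R1 ∩ R2 = {C1, C2, C4}.
C1 → C5 applies, adding C5
C5 → C3 applies, adding C3
Closure: {C1, C2, C3, C4, C5}.

C1, C2, C3, C4, C5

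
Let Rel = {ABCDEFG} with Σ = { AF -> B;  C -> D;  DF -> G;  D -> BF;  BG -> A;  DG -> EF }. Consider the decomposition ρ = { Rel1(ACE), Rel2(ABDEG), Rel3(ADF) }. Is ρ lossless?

No

Chase test. Columns are ABCDEFG; row i has aⱼ where attribute j ∈ Reli, else bᵢⱼ.
Initial tableau (one row per fragment):
  row 1: a1 b12 a3 b14 a5 b16 b17
  row 2: a1 a2 b23 a4 a5 b26 a7
  row 3: a1 b32 b33 a4 b35 a6 b37
Rows 2 and 3 agree on D; apply D→BF and equate their BF entries.
Rows 2 and 3 agree on DF; apply DF→G and equate their G entries.
Rows 2 and 3 agree on DG; apply DG→EF and equate their EF entries.
No row becomes fully distinguished — the join is lossy.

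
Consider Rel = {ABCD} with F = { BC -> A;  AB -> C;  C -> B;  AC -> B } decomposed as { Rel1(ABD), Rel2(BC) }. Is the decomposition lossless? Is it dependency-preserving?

lossy and not dependency-preserving

Lossless test: (B)⁺ = {B}, which is a superkey of neither fragment — lossy.
Dependency preservation: the restricted closure of {BC} across the fragments never reaches {A}, so BC → A cannot be enforced without a join — not preserved.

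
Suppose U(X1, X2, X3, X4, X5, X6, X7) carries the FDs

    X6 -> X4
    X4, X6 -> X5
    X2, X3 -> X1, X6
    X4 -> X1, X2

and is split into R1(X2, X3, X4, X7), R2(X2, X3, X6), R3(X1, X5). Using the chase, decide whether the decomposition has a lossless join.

Chase test. Columns are X1, X2, X3, X4, X5, X6, X7; row i has aⱼ where attribute j ∈ Ri, else bᵢⱼ.
Initial tableau (one row per fragment):
  row 1: b11 a2 a3 a4 b15 b16 a7
  row 2: b21 a2 a3 b24 b25 a6 b27
  row 3: a1 b32 b33 b34 a5 b36 b37
Rows 1 and 2 agree on X2, X3; apply X2, X3→X1, X6 and equate their X1, X6 entries.
Rows 1 and 2 agree on X6; apply X6→X4 and equate their X4 entries.
Rows 1 and 2 agree on X4, X6; apply X4, X6→X5 and equate their X5 entries.
No row becomes fully distinguished — the join is lossy.

No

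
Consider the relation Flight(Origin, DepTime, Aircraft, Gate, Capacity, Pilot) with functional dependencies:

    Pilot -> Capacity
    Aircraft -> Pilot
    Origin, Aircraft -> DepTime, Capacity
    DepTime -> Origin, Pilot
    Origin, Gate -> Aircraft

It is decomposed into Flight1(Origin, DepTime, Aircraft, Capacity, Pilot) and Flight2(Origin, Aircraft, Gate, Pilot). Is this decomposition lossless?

Yes

Common attributes: Flight1 ∩ Flight2 = {Origin, Aircraft, Pilot}.
Closure of {Origin, Aircraft, Pilot}: Pilot → Capacity applies, adding Capacity; Origin, Aircraft → DepTime, Capacity applies, adding DepTime. So (Origin, Aircraft, Pilot)⁺ = {Origin, DepTime, Aircraft, Capacity, Pilot}.
This closure contains every attribute of Flight1, so Flight1 ∩ Flight2 → Flight1. The join is lossless.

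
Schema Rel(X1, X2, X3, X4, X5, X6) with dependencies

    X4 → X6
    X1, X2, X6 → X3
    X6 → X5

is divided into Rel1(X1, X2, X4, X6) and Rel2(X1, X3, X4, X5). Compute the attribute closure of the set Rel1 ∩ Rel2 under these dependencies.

Rel1 ∩ Rel2 = {X1, X4}.
X4 → X6 applies, adding X6
X6 → X5 applies, adding X5
Closure: {X1, X4, X5, X6}.

X1, X4, X5, X6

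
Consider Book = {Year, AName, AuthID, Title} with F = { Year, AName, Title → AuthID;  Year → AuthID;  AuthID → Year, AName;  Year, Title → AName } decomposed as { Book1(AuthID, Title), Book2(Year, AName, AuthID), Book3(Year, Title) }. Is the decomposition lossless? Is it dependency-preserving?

lossless and dependency-preserving

Lossless test (chase): Rows 2 and 3 agree on Year; apply Year→AuthID and equate their AuthID entries. Rows 1 and 2 agree on AuthID; apply AuthID→Year, AName and equate their Year, AName entries. Rows 1 and 3 agree on AuthID; apply AuthID→Year, AName and equate their Year, AName entries. Row 1 is now all distinguished symbols — the join is lossless.
Dependency preservation: Year, AName, Title → AuthID; Year, Title → AName are not contained in any single fragment, but the restricted closure of each left-hand side across the fragments still reaches the right-hand side; the remaining FDs each lie inside some fragment. All dependencies are preserved.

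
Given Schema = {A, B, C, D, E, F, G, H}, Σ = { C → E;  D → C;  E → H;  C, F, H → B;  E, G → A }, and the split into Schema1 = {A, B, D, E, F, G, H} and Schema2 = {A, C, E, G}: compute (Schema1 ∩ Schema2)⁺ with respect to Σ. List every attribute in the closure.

Schema1 ∩ Schema2 = {A, E, G}.
E → H applies, adding H
Closure: {A, E, G, H}.

A, E, G, H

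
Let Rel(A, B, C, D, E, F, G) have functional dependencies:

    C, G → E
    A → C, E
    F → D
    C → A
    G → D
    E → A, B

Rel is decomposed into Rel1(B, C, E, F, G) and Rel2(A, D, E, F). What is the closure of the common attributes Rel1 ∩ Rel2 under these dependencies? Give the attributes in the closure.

A, B, C, D, E, F

Rel1 ∩ Rel2 = {E, F}.
F → D applies, adding D
E → A, B applies, adding A, B
A → C, E applies, adding C
Closure: {A, B, C, D, E, F}.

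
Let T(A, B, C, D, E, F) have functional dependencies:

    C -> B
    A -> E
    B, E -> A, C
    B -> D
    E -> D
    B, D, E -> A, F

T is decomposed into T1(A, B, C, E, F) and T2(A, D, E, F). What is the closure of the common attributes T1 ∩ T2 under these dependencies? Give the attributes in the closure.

T1 ∩ T2 = {A, E, F}.
E → D applies, adding D
Closure: {A, D, E, F}.

A, D, E, F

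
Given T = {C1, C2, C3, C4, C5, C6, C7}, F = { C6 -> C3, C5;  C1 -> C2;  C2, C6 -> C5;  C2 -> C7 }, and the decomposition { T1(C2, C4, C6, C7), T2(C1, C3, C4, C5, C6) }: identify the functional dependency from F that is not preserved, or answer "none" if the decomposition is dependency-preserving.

C1 -> C2

Check C1 → C2: no single fragment contains all of {C1, C2}, and the restricted closure of {C1} across the fragments never reaches {C2}.
C6 → C3, C5 is preserved.
C2, C6 → C5 is preserved.
C2 → C7 is preserved.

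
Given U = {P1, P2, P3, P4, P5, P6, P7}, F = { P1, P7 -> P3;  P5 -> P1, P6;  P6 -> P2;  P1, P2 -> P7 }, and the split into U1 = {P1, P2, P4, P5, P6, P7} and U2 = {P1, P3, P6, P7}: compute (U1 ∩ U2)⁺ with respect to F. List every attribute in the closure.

P1, P2, P3, P6, P7

U1 ∩ U2 = {P1, P6, P7}.
P1, P7 → P3 applies, adding P3
P6 → P2 applies, adding P2
Closure: {P1, P2, P3, P6, P7}.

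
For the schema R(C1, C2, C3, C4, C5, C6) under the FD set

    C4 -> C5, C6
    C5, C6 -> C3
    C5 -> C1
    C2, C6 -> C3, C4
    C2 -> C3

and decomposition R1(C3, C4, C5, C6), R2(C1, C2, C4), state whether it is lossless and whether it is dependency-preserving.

Lossless test: (C4)⁺ = {C1, C3, C4, C5, C6}, which contains all of one fragment — lossless.
Dependency preservation: the restricted closure of {C5} across the fragments never reaches {C1}, so C5 → C1 cannot be enforced without a join — not preserved.

lossless but not dependency-preserving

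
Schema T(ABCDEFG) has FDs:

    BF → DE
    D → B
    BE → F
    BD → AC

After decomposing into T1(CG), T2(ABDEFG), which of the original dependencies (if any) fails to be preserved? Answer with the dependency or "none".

Check BD → AC: no single fragment contains all of {ABCD}, and the restricted closure of {BD} across the fragments never reaches {AC}.
BF → DE is preserved.
D → B is preserved.
BE → F is preserved.

BD → AC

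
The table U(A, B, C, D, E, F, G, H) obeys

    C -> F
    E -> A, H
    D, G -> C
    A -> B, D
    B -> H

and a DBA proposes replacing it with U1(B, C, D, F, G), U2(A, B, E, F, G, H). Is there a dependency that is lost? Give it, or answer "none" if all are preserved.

Check A → B, D: no single fragment contains all of {A, B, D}, and the restricted closure of {A} across the fragments never reaches {B, D}.
C → F is preserved.
E → A, H is preserved.
D, G → C is preserved.
B → H is preserved.

A -> B, D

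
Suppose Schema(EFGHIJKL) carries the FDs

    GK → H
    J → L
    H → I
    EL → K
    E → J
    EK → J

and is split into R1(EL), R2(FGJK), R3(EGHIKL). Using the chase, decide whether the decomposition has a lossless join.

Chase test. Columns are EFGHIJKL; row i has aⱼ where attribute j ∈ Ri, else bᵢⱼ.
Initial tableau (one row per fragment):
  row 1: a1 b12 b13 b14 b15 b16 b17 a8
  row 2: b21 a2 a3 b24 b25 a6 a7 b28
  row 3: a1 b32 a3 a4 a5 b36 a7 a8
Rows 2 and 3 agree on GK; apply GK→H and equate their H entries.
Rows 2 and 3 agree on H; apply H→I and equate their I entries.
Rows 1 and 3 agree on EL; apply EL→K and equate their K entries.
Rows 1 and 3 agree on E; apply E→J and equate their J entries.
No row becomes fully distinguished — the join is lossy.

No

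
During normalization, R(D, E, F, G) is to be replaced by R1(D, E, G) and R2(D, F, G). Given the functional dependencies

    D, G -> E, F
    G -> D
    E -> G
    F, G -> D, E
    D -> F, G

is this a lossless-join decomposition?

Yes

Common attributes: R1 ∩ R2 = {D, G}.
Closure of {D, G}: D, G → E, F applies, adding E, F. So (D, G)⁺ = {D, E, F, G}.
This closure contains every attribute of R1, so R1 ∩ R2 → R1. The join is lossless.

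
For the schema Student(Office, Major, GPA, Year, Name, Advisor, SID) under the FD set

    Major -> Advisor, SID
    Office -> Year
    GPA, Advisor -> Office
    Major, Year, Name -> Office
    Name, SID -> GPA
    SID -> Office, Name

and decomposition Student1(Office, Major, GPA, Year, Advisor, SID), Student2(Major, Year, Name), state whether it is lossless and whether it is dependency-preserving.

Lossless test: (Major, Year)⁺ = {Office, Major, GPA, Year, Name, Advisor, SID}, which contains all of one fragment — lossless.
Dependency preservation: the restricted closure of {SID} across the fragments never reaches {Office, Name}, so SID → Office, Name cannot be enforced without a join — not preserved.

lossless but not dependency-preserving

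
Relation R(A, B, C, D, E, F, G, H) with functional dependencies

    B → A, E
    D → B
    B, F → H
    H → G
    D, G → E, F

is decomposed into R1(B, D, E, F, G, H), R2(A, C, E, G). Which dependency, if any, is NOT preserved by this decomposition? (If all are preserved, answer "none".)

B → A, E

Check B → A, E: no single fragment contains all of {A, B, E}, and the restricted closure of {B} across the fragments never reaches {A, E}.
D → B is preserved.
B, F → H is preserved.
H → G is preserved.
D, G → E, F is preserved.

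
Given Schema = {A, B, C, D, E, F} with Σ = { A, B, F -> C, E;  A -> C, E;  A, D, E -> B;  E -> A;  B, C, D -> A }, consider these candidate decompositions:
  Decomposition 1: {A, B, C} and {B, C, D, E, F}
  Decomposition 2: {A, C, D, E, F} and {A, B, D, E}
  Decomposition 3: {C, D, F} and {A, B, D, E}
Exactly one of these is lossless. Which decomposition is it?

Decomposition 2

Decomposition 1: common = {B, C}, closure = {B, C} → lossy.
Decomposition 2: common = {A, D, E}, closure = {A, B, C, D, E} → lossless.
Decomposition 3: common = {D}, closure = {D} → lossy.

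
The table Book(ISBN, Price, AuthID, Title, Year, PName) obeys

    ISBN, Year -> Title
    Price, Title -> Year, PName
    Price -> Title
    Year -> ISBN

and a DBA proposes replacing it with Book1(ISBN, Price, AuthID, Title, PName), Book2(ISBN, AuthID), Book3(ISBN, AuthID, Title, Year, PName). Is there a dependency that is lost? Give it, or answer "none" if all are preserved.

Price, Title -> Year, PName

Check Price, Title → Year, PName: no single fragment contains all of {Price, Title, Year, PName}, and the restricted closure of {Price, Title} across the fragments never reaches {Year, PName}.
ISBN, Year → Title is preserved.
Price → Title is preserved.
Year → ISBN is preserved.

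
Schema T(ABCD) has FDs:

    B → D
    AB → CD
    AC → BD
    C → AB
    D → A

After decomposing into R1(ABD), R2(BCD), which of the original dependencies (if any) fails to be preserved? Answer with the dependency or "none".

none

B → D lies within R1.
AB → CD: restricted closure across fragments reaches CD.
AC → BD: restricted closure across fragments reaches BD.
C → AB: restricted closure across fragments reaches AB.
D → A lies within R1.
Every dependency is enforceable on the fragments, so the decomposition is dependency-preserving.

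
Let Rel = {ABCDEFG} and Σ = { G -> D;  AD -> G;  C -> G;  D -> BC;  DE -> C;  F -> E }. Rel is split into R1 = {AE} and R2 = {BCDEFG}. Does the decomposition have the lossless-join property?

Common attributes: R1 ∩ R2 = {E}.
No dependency enlarges {E}, so (E)⁺ = {E}.
The closure contains neither all of R1 = {AE} nor all of R2 = {BCDEFG}, so the common attributes are not a superkey of either fragment. The join is lossy.

No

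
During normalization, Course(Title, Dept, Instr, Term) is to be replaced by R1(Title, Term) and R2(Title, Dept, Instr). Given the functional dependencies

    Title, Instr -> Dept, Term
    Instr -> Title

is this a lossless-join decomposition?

No

Common attributes: R1 ∩ R2 = {Title}.
No dependency enlarges {Title}, so (Title)⁺ = {Title}.
The closure contains neither all of R1 = {Title, Term} nor all of R2 = {Title, Dept, Instr}, so the common attributes are not a superkey of either fragment. The join is lossy.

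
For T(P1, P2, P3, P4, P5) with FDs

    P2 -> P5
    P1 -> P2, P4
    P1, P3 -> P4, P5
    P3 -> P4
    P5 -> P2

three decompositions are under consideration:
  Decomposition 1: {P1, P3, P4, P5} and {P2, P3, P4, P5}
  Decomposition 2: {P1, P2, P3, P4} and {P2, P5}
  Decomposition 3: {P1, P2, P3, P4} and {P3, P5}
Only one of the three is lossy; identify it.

Decomposition 1: common = {P3, P4, P5}, closure = {P2, P3, P4, P5} → lossless.
Decomposition 2: common = {P2}, closure = {P2, P5} → lossless.
Decomposition 3: common = {P3}, closure = {P3, P4} → lossy.

Decomposition 3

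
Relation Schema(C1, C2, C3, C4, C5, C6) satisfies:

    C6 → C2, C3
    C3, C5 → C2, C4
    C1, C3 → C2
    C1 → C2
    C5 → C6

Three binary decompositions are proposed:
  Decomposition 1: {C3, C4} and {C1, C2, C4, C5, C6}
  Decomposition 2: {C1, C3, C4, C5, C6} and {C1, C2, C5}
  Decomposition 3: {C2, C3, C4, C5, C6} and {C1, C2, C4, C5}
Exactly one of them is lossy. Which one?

Decomposition 1

Decomposition 1: common = {C4}, closure = {C4} → lossy.
Decomposition 2: common = {C1, C5}, closure = {C1, C2, C3, C4, C5, C6} → lossless.
Decomposition 3: common = {C2, C4, C5}, closure = {C2, C3, C4, C5, C6} → lossless.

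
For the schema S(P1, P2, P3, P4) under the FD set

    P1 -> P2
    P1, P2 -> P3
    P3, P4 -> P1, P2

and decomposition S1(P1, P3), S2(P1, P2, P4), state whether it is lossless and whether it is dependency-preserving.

Lossless test: (P1)⁺ = {P1, P2, P3}, which contains all of one fragment — lossless.
Dependency preservation: the restricted closure of {P3, P4} across the fragments never reaches {P1, P2}, so P3, P4 → P1, P2 cannot be enforced without a join — not preserved.

lossless but not dependency-preserving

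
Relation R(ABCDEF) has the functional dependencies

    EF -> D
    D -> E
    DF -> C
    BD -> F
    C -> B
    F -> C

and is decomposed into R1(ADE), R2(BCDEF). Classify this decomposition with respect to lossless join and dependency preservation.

Lossless test: (DE)⁺ = {DE}, which is a superkey of neither fragment — lossy.
Dependency preservation: every FD's attributes lie within a single fragment, so each can be enforced locally — preserved.

lossy but dependency-preserving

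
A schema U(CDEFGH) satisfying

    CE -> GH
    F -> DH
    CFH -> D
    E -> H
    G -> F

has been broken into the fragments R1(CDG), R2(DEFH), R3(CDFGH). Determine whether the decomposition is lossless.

Chase test. Columns are CDEFGH; row i has aⱼ where attribute j ∈ Ri, else bᵢⱼ.
Initial tableau (one row per fragment):
  row 1: a1 a2 b13 b14 a5 b16
  row 2: b21 a2 a3 a4 b25 a6
  row 3: a1 a2 b33 a4 a5 a6
Rows 1 and 3 agree on G; apply G→F and equate their F entries.
Rows 1 and 2 agree on F; apply F→DH and equate their DH entries.
No row becomes fully distinguished — the join is lossy.

No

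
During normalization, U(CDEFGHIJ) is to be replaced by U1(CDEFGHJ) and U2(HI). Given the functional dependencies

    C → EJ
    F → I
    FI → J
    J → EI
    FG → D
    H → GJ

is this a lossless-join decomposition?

Yes

Common attributes: U1 ∩ U2 = {H}.
Closure of {H}: H → GJ applies, adding GJ; J → EI applies, adding EI. So (H)⁺ = {EGHIJ}.
This closure contains every attribute of U2, so U1 ∩ U2 → U2. The join is lossless.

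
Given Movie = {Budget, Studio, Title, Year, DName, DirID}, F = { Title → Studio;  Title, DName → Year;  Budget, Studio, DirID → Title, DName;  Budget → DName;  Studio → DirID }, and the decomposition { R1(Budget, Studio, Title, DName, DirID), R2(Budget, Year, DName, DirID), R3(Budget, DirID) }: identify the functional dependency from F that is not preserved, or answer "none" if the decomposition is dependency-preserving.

Title, DName → Year

Check Title, DName → Year: no single fragment contains all of {Title, Year, DName}, and the restricted closure of {Title, DName} across the fragments never reaches {Year}.
Title → Studio is preserved.
Budget, Studio, DirID → Title, DName is preserved.
Budget → DName is preserved.
Studio → DirID is preserved.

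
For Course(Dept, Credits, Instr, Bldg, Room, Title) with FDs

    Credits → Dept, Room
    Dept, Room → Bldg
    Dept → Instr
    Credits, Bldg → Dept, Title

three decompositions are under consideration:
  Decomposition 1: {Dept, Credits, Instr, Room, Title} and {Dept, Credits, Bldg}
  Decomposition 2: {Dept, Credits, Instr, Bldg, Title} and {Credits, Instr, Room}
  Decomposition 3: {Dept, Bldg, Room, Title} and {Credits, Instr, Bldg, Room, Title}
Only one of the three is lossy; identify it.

Decomposition 3

Decomposition 1: common = {Dept, Credits}, closure = {Dept, Credits, Instr, Bldg, Room, Title} → lossless.
Decomposition 2: common = {Credits, Instr}, closure = {Dept, Credits, Instr, Bldg, Room, Title} → lossless.
Decomposition 3: common = {Bldg, Room, Title}, closure = {Bldg, Room, Title} → lossy.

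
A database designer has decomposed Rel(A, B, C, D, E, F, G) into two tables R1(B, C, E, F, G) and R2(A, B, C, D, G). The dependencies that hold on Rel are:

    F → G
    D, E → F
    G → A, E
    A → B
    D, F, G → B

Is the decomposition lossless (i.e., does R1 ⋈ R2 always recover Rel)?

Common attributes: R1 ∩ R2 = {B, C, G}.
Closure of {B, C, G}: G → A, E applies, adding A, E. So (B, C, G)⁺ = {A, B, C, E, G}.
The closure contains neither all of R1 = {B, C, E, F, G} nor all of R2 = {A, B, C, D, G}, so the common attributes are not a superkey of either fragment. The join is lossy.

No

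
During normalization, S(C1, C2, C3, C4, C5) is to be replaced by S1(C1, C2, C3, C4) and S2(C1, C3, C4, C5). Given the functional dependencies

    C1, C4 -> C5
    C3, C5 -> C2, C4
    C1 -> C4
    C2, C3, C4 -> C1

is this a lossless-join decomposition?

Yes

Common attributes: S1 ∩ S2 = {C1, C3, C4}.
Closure of {C1, C3, C4}: C1, C4 → C5 applies, adding C5; C3, C5 → C2, C4 applies, adding C2. So (C1, C3, C4)⁺ = {C1, C2, C3, C4, C5}.
This closure contains every attribute of S1, so S1 ∩ S2 → S1. The join is lossless.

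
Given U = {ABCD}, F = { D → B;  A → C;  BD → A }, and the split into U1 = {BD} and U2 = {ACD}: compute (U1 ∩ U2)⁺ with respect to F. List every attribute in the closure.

ABCD

U1 ∩ U2 = {D}.
D → B applies, adding B
BD → A applies, adding A
A → C applies, adding C
Closure: {ABCD}.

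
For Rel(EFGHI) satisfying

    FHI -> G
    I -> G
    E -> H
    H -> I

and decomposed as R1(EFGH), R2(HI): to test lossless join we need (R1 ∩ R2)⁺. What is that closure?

R1 ∩ R2 = {H}.
H → I applies, adding I
I → G applies, adding G
Closure: {GHI}.

GHI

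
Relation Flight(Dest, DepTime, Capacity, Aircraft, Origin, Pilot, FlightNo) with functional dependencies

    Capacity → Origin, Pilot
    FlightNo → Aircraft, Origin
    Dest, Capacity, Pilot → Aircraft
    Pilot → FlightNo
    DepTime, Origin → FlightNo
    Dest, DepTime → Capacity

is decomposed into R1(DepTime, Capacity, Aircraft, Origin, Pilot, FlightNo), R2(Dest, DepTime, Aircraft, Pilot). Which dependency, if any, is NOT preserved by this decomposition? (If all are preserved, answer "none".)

Check Dest, DepTime → Capacity: no single fragment contains all of {Dest, DepTime, Capacity}, and the restricted closure of {Dest, DepTime} across the fragments never reaches {Capacity}.
Capacity → Origin, Pilot is preserved.
FlightNo → Aircraft, Origin is preserved.
Dest, Capacity, Pilot → Aircraft is preserved.
Pilot → FlightNo is preserved.
DepTime, Origin → FlightNo is preserved.

Dest, DepTime → Capacity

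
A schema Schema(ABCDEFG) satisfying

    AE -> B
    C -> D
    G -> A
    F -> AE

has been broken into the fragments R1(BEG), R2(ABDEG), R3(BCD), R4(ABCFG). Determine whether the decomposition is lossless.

No

Chase test. Columns are ABCDEFG; row i has aⱼ where attribute j ∈ Ri, else bᵢⱼ.
Initial tableau (one row per fragment):
  row 1: b11 a2 b13 b14 a5 b16 a7
  row 2: a1 a2 b23 a4 a5 b26 a7
  row 3: b31 a2 a3 a4 b35 b36 b37
  row 4: a1 a2 a3 b44 b45 a6 a7
Rows 3 and 4 agree on C; apply C→D and equate their D entries.
Rows 1 and 2 agree on G; apply G→A and equate their A entries.
No row becomes fully distinguished — the join is lossy.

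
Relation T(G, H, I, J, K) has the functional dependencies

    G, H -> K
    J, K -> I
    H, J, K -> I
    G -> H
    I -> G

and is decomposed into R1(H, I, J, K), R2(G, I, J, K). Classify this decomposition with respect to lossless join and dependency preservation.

Lossless test: (I, J, K)⁺ = {G, H, I, J, K}, which contains all of one fragment — lossless.
Dependency preservation: the restricted closure of {G} across the fragments never reaches {H}, so G → H cannot be enforced without a join — not preserved.

lossless but not dependency-preserving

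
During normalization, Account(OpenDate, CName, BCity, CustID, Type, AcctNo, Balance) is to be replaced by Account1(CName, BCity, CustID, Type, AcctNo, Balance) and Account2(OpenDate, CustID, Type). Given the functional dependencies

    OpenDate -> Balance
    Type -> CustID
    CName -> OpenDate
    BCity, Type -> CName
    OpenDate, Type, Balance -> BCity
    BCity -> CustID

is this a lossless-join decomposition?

Common attributes: Account1 ∩ Account2 = {CustID, Type}.
No dependency enlarges {CustID, Type}, so (CustID, Type)⁺ = {CustID, Type}.
The closure contains neither all of Account1 = {CName, BCity, CustID, Type, AcctNo, Balance} nor all of Account2 = {OpenDate, CustID, Type}, so the common attributes are not a superkey of either fragment. The join is lossy.

No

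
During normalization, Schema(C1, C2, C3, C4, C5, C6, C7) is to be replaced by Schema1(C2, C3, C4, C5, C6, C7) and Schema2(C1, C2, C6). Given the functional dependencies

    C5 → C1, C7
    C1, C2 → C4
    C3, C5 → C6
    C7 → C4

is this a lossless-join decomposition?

Common attributes: Schema1 ∩ Schema2 = {C2, C6}.
No dependency enlarges {C2, C6}, so (C2, C6)⁺ = {C2, C6}.
The closure contains neither all of Schema1 = {C2, C3, C4, C5, C6, C7} nor all of Schema2 = {C1, C2, C6}, so the common attributes are not a superkey of either fragment. The join is lossy.

No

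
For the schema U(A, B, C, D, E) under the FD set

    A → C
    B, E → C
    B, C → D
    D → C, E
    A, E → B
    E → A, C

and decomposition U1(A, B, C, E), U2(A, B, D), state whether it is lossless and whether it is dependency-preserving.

Lossless test: (A, B)⁺ = {A, B, C, D, E}, which contains all of one fragment — lossless.
Dependency preservation: B, C → D; D → C, E are not contained in any single fragment, but the restricted closure of each left-hand side across the fragments still reaches the right-hand side; the remaining FDs each lie inside some fragment. All dependencies are preserved.

lossless and dependency-preserving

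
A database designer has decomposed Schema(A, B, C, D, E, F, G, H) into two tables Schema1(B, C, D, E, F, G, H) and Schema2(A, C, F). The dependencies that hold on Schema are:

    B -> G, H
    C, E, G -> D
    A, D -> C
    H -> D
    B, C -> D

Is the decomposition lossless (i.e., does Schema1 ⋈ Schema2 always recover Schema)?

Common attributes: Schema1 ∩ Schema2 = {C, F}.
No dependency enlarges {C, F}, so (C, F)⁺ = {C, F}.
The closure contains neither all of Schema1 = {B, C, D, E, F, G, H} nor all of Schema2 = {A, C, F}, so the common attributes are not a superkey of either fragment. The join is lossy.

No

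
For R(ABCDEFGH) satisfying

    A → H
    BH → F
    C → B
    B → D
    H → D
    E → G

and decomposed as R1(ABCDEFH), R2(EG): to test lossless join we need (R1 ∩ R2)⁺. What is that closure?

R1 ∩ R2 = {E}.
E → G applies, adding G
Closure: {EG}.

EG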